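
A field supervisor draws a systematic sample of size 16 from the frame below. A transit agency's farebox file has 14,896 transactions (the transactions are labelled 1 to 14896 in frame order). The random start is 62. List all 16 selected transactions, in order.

62, 993, 1924, 2855, 3786, 4717, 5648, 6579, 7510, 8441, 9372, 10303, 11234, 12165, 13096, 14027

k = N/n = 14896/16 = 931
transaction 1: 62
transaction 2: 62 + 931 = 993
transaction 3: 993 + 931 = 1924
transaction 4: 1924 + 931 = 2855
transaction 5: 2855 + 931 = 3786
transaction 6: 3786 + 931 = 4717
transaction 7: 4717 + 931 = 5648
transaction 8: 5648 + 931 = 6579
transaction 9: 6579 + 931 = 7510
transaction 10: 7510 + 931 = 8441
transaction 11: 8441 + 931 = 9372
transaction 12: 9372 + 931 = 10303
transaction 13: 10303 + 931 = 11234
transaction 14: 11234 + 931 = 12165
transaction 15: 12165 + 931 = 13096
transaction 16: 13096 + 931 = 14027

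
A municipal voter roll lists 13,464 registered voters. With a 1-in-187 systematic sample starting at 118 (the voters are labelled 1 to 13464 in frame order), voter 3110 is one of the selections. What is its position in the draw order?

k = 187
position = (3110 − 118)/187 + 1 = 2992/187 + 1 = 16 + 1 = 17

17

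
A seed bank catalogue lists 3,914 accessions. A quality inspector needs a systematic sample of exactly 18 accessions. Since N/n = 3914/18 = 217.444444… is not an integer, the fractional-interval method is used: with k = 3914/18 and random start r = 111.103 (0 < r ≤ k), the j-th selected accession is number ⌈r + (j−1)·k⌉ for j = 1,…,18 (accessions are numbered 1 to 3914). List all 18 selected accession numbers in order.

112, 329, 546, 764, 981, 1199, 1416, 1634, 1851, 2069, 2286, 2503, 2721, 2938, 3156, 3373, 3591, 3808

j=1: r + 0k = 111.103 → ⌈·⌉ = 112
j=2: r + 1k = 328.547444… → ⌈·⌉ = 329
j=3: r + 2k = 545.991888… → ⌈·⌉ = 546
j=4: r + 3k = 763.436333… → ⌈·⌉ = 764
j=5: r + 4k = 980.880777… → ⌈·⌉ = 981
j=6: r + 5k = 1198.325222… → ⌈·⌉ = 1199
j=7: r + 6k = 1415.769666… → ⌈·⌉ = 1416
j=8: r + 7k = 1633.214111… → ⌈·⌉ = 1634
j=9: r + 8k = 1850.658555… → ⌈·⌉ = 1851
j=10: r + 9k = 2068.103 → ⌈·⌉ = 2069
j=11: r + 10k = 2285.547444… → ⌈·⌉ = 2286
j=12: r + 11k = 2502.991888… → ⌈·⌉ = 2503
j=13: r + 12k = 2720.436333… → ⌈·⌉ = 2721
j=14: r + 13k = 2937.880777… → ⌈·⌉ = 2938
j=15: r + 14k = 3155.325222… → ⌈·⌉ = 3156
j=16: r + 15k = 3372.769666… → ⌈·⌉ = 3373
j=17: r + 16k = 3590.214111… → ⌈·⌉ = 3591
j=18: r + 17k = 3807.658555… → ⌈·⌉ = 3808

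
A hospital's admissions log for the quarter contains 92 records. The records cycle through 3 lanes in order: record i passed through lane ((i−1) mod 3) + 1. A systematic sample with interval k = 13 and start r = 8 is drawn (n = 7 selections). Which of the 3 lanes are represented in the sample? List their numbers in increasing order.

Consecutive selections differ by k = 13, so their lane numbers differ by 13 mod 3 = 1.
gcd(13, 3) = 1, so the sample visits 3/1 = 3 distinct residues mod 3.
Start 8 is lane 2; the lanes hit are 1, 2, 3.

1, 2, 3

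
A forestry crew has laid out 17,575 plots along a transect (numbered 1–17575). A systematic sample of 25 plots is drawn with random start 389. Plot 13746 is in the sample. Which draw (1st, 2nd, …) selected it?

20

k = 17575/25 = 703
position = (13746 − 389)/703 + 1 = 13357/703 + 1 = 19 + 1 = 20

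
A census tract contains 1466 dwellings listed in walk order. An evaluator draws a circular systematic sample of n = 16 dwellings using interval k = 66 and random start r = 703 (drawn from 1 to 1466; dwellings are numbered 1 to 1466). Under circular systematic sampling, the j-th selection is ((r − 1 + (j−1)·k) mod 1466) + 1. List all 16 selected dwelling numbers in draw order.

Selection 1: 703
Selection 2: 703 + 66 = 769
Selection 3: 769 + 66 = 835
Selection 4: 835 + 66 = 901
Selection 5: 901 + 66 = 967
Selection 6: 967 + 66 = 1033
Selection 7: 1033 + 66 = 1099
Selection 8: 1099 + 66 = 1165
Selection 9: 1165 + 66 = 1231
Selection 10: 1231 + 66 = 1297
Selection 11: 1297 + 66 = 1363
Selection 12: 1363 + 66 = 1429
Selection 13: 1429 + 66 = 1495 → 1495 − 1466 = 29
Selection 14: 29 + 66 = 95
Selection 15: 95 + 66 = 161
Selection 16: 161 + 66 = 227

703, 769, 835, 901, 967, 1033, 1099, 1165, 1231, 1297, 1363, 1429, 29, 95, 161, 227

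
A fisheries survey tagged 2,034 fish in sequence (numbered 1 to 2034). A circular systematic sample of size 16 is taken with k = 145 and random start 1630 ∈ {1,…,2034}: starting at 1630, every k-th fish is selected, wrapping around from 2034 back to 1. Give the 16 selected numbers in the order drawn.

Selection 1: 1630
Selection 2: 1630 + 145 = 1775
Selection 3: 1775 + 145 = 1920
Selection 4: 1920 + 145 = 2065 → 2065 − 2034 = 31
Selection 5: 31 + 145 = 176
Selection 6: 176 + 145 = 321
Selection 7: 321 + 145 = 466
Selection 8: 466 + 145 = 611
Selection 9: 611 + 145 = 756
Selection 10: 756 + 145 = 901
Selection 11: 901 + 145 = 1046
Selection 12: 1046 + 145 = 1191
Selection 13: 1191 + 145 = 1336
Selection 14: 1336 + 145 = 1481
Selection 15: 1481 + 145 = 1626
Selection 16: 1626 + 145 = 1771

1630, 1775, 1920, 31, 176, 321, 466, 611, 756, 901, 1046, 1191, 1336, 1481, 1626, 1771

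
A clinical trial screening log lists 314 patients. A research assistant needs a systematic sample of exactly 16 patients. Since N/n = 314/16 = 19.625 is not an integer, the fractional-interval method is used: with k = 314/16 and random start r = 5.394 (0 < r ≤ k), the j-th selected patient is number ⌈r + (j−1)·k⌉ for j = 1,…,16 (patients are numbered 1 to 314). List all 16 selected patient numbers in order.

6, 26, 45, 65, 84, 104, 124, 143, 163, 183, 202, 222, 241, 261, 281, 300

j=1: r + 0k = 5.394 → ⌈·⌉ = 6
j=2: r + 1k = 25.019 → ⌈·⌉ = 26
j=3: r + 2k = 44.644 → ⌈·⌉ = 45
j=4: r + 3k = 64.269 → ⌈·⌉ = 65
j=5: r + 4k = 83.894 → ⌈·⌉ = 84
j=6: r + 5k = 103.519 → ⌈·⌉ = 104
j=7: r + 6k = 123.144 → ⌈·⌉ = 124
j=8: r + 7k = 142.769 → ⌈·⌉ = 143
j=9: r + 8k = 162.394 → ⌈·⌉ = 163
j=10: r + 9k = 182.019 → ⌈·⌉ = 183
j=11: r + 10k = 201.644 → ⌈·⌉ = 202
j=12: r + 11k = 221.269 → ⌈·⌉ = 222
j=13: r + 12k = 240.894 → ⌈·⌉ = 241
j=14: r + 13k = 260.519 → ⌈·⌉ = 261
j=15: r + 14k = 280.144 → ⌈·⌉ = 281
j=16: r + 15k = 299.769 → ⌈·⌉ = 300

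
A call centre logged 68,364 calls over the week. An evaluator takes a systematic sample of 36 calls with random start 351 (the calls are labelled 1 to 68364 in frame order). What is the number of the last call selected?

66816

k = 68364/36 = 1899
36th selection = r + (36−1)·k = 351 + 35×1899 = 351 + 66465 = 66816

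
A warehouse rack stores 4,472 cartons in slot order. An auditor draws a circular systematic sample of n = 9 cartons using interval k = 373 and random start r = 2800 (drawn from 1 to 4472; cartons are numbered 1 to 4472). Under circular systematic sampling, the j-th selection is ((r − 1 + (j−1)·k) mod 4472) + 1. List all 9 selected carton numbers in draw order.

Selection 1: 2800
Selection 2: 2800 + 373 = 3173
Selection 3: 3173 + 373 = 3546
Selection 4: 3546 + 373 = 3919
Selection 5: 3919 + 373 = 4292
Selection 6: 4292 + 373 = 4665 → 4665 − 4472 = 193
Selection 7: 193 + 373 = 566
Selection 8: 566 + 373 = 939
Selection 9: 939 + 373 = 1312

2800, 3173, 3546, 3919, 4292, 193, 566, 939, 1312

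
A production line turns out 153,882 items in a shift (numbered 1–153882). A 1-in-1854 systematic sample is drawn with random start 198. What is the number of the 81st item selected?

148518

k = 1854
81st selection = r + (81−1)·k = 198 + 80×1854 = 198 + 148320 = 148518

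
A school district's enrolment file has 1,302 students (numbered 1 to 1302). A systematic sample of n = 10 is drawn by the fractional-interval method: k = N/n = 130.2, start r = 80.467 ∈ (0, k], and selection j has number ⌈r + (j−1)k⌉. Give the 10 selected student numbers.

j=1: r + 0k = 80.467 → ⌈·⌉ = 81
j=2: r + 1k = 210.667 → ⌈·⌉ = 211
j=3: r + 2k = 340.867 → ⌈·⌉ = 341
j=4: r + 3k = 471.067 → ⌈·⌉ = 472
j=5: r + 4k = 601.267 → ⌈·⌉ = 602
j=6: r + 5k = 731.467 → ⌈·⌉ = 732
j=7: r + 6k = 861.667 → ⌈·⌉ = 862
j=8: r + 7k = 991.867 → ⌈·⌉ = 992
j=9: r + 8k = 1122.067 → ⌈·⌉ = 1123
j=10: r + 9k = 1252.267 → ⌈·⌉ = 1253

81, 211, 341, 472, 602, 732, 862, 992, 1123, 1253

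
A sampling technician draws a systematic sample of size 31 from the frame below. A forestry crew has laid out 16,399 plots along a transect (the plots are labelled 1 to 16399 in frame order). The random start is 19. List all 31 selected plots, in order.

k = N/n = 16399/31 = 529
plot 1: 19
plot 2: 19 + 529 = 548
plot 3: 548 + 529 = 1077
plot 4: 1077 + 529 = 1606
plot 5: 1606 + 529 = 2135
plot 6: 2135 + 529 = 2664
plot 7: 2664 + 529 = 3193
plot 8: 3193 + 529 = 3722
plot 9: 3722 + 529 = 4251
plot 10: 4251 + 529 = 4780
plot 11: 4780 + 529 = 5309
plot 12: 5309 + 529 = 5838
plot 13: 5838 + 529 = 6367
plot 14: 6367 + 529 = 6896
plot 15: 6896 + 529 = 7425
plot 16: 7425 + 529 = 7954
plot 17: 7954 + 529 = 8483
plot 18: 8483 + 529 = 9012
plot 19: 9012 + 529 = 9541
plot 20: 9541 + 529 = 10070
plot 21: 10070 + 529 = 10599
plot 22: 10599 + 529 = 11128
plot 23: 11128 + 529 = 11657
plot 24: 11657 + 529 = 12186
plot 25: 12186 + 529 = 12715
plot 26: 12715 + 529 = 13244
plot 27: 13244 + 529 = 13773
plot 28: 13773 + 529 = 14302
plot 29: 14302 + 529 = 14831
plot 30: 14831 + 529 = 15360
plot 31: 15360 + 529 = 15889

19, 548, 1077, 1606, 2135, 2664, 3193, 3722, 4251, 4780, 5309, 5838, 6367, 6896, 7425, 7954, 8483, 9012, 9541, 10070, 10599, 11128, 11657, 12186, 12715, 13244, 13773, 14302, 14831, 15360, 15889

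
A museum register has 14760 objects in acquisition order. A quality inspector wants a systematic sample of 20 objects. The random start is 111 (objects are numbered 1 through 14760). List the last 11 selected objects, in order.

6753, 7491, 8229, 8967, 9705, 10443, 11181, 11919, 12657, 13395, 14133

k = N/n = 14760/20 = 738
10th selection = 111 + 9×738 = 6753
11th: 6753 + 738 = 7491
12th: 7491 + 738 = 8229
13th: 8229 + 738 = 8967
14th: 8967 + 738 = 9705
15th: 9705 + 738 = 10443
16th: 10443 + 738 = 11181
17th: 11181 + 738 = 11919
18th: 11919 + 738 = 12657
19th: 12657 + 738 = 13395
20th: 13395 + 738 = 14133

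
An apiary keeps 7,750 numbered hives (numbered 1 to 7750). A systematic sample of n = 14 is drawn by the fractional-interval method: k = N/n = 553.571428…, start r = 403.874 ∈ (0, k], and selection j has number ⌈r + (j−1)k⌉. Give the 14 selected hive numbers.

j=1: r + 0k = 403.874 → ⌈·⌉ = 404
j=2: r + 1k = 957.445428… → ⌈·⌉ = 958
j=3: r + 2k = 1511.016857… → ⌈·⌉ = 1512
j=4: r + 3k = 2064.588285… → ⌈·⌉ = 2065
j=5: r + 4k = 2618.159714… → ⌈·⌉ = 2619
j=6: r + 5k = 3171.731142… → ⌈·⌉ = 3172
j=7: r + 6k = 3725.302571… → ⌈·⌉ = 3726
j=8: r + 7k = 4278.874 → ⌈·⌉ = 4279
j=9: r + 8k = 4832.445428… → ⌈·⌉ = 4833
j=10: r + 9k = 5386.016857… → ⌈·⌉ = 5387
j=11: r + 10k = 5939.588285… → ⌈·⌉ = 5940
j=12: r + 11k = 6493.159714… → ⌈·⌉ = 6494
j=13: r + 12k = 7046.731142… → ⌈·⌉ = 7047
j=14: r + 13k = 7600.302571… → ⌈·⌉ = 7601

404, 958, 1512, 2065, 2619, 3172, 3726, 4279, 4833, 5387, 5940, 6494, 7047, 7601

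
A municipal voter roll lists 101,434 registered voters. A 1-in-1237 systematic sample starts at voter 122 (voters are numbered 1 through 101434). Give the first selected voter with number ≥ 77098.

78053

k = 1237
Steps past start: ⌈(77098 − 122)/1237⌉ = ⌈76976/1237⌉ = 63
Selected voter: 122 + 63×1237 = 78053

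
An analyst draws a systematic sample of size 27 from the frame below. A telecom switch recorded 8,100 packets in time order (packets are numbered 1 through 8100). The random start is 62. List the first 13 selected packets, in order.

k = N/n = 8100/27 = 300
packet 1: 62
packet 2: 62 + 300 = 362
packet 3: 362 + 300 = 662
packet 4: 662 + 300 = 962
packet 5: 962 + 300 = 1262
packet 6: 1262 + 300 = 1562
packet 7: 1562 + 300 = 1862
packet 8: 1862 + 300 = 2162
packet 9: 2162 + 300 = 2462
packet 10: 2462 + 300 = 2762
packet 11: 2762 + 300 = 3062
packet 12: 3062 + 300 = 3362
packet 13: 3362 + 300 = 3662

62, 362, 662, 962, 1262, 1562, 1862, 2162, 2462, 2762, 3062, 3362, 3662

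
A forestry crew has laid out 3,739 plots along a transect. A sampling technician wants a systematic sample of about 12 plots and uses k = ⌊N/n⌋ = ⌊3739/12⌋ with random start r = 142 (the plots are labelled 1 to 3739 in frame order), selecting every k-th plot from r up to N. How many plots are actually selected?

12

k = ⌊3739/12⌋ = 311
Achieved size = ⌊(3739 − 142)/311⌋ + 1 = ⌊3597/311⌋ + 1 = 11 + 1 = 12
(last selection: 142 + 11×311 = 3563 ≤ 3739; next would be 3874 > 3739)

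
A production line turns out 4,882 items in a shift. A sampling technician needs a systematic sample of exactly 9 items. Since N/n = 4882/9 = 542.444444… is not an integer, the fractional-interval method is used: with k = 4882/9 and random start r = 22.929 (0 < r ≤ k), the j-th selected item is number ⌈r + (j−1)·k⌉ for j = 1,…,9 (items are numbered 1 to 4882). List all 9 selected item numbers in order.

j=1: r + 0k = 22.929 → ⌈·⌉ = 23
j=2: r + 1k = 565.373444… → ⌈·⌉ = 566
j=3: r + 2k = 1107.817888… → ⌈·⌉ = 1108
j=4: r + 3k = 1650.262333… → ⌈·⌉ = 1651
j=5: r + 4k = 2192.706777… → ⌈·⌉ = 2193
j=6: r + 5k = 2735.151222… → ⌈·⌉ = 2736
j=7: r + 6k = 3277.595666… → ⌈·⌉ = 3278
j=8: r + 7k = 3820.040111… → ⌈·⌉ = 3821
j=9: r + 8k = 4362.484555… → ⌈·⌉ = 4363

23, 566, 1108, 1651, 2193, 2736, 3278, 3821, 4363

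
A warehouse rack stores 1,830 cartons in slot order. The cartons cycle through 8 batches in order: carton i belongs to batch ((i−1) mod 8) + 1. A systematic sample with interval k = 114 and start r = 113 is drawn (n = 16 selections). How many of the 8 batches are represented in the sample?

4

Consecutive selections differ by k = 114, so their batch numbers differ by 114 mod 8 = 2.
gcd(114, 8) = 2, so the sample visits 8/2 = 4 distinct residues mod 8.
Start 113 is batch 1; the batches hit are 1, 3, 5, 7.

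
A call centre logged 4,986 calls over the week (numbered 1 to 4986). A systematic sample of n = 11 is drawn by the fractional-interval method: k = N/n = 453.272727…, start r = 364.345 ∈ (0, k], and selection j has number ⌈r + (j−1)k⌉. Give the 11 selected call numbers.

365, 818, 1271, 1725, 2178, 2631, 3084, 3538, 3991, 4444, 4898

j=1: r + 0k = 364.345 → ⌈·⌉ = 365
j=2: r + 1k = 817.617727… → ⌈·⌉ = 818
j=3: r + 2k = 1270.890454… → ⌈·⌉ = 1271
j=4: r + 3k = 1724.163181… → ⌈·⌉ = 1725
j=5: r + 4k = 2177.435909… → ⌈·⌉ = 2178
j=6: r + 5k = 2630.708636… → ⌈·⌉ = 2631
j=7: r + 6k = 3083.981363… → ⌈·⌉ = 3084
j=8: r + 7k = 3537.254090… → ⌈·⌉ = 3538
j=9: r + 8k = 3990.526818… → ⌈·⌉ = 3991
j=10: r + 9k = 4443.799545… → ⌈·⌉ = 4444
j=11: r + 10k = 4897.072272… → ⌈·⌉ = 4898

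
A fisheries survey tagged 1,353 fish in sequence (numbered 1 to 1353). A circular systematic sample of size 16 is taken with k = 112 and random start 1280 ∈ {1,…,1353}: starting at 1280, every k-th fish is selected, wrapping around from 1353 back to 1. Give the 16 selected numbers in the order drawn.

1280, 39, 151, 263, 375, 487, 599, 711, 823, 935, 1047, 1159, 1271, 30, 142, 254

Selection 1: 1280
Selection 2: 1280 + 112 = 1392 → 1392 − 1353 = 39
Selection 3: 39 + 112 = 151
Selection 4: 151 + 112 = 263
Selection 5: 263 + 112 = 375
Selection 6: 375 + 112 = 487
Selection 7: 487 + 112 = 599
Selection 8: 599 + 112 = 711
Selection 9: 711 + 112 = 823
Selection 10: 823 + 112 = 935
Selection 11: 935 + 112 = 1047
Selection 12: 1047 + 112 = 1159
Selection 13: 1159 + 112 = 1271
Selection 14: 1271 + 112 = 1383 → 1383 − 1353 = 30
Selection 15: 30 + 112 = 142
Selection 16: 142 + 112 = 254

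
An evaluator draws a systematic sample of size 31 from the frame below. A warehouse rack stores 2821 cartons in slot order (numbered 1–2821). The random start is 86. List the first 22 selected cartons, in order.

k = N/n = 2821/31 = 91
carton 1: 86
carton 2: 86 + 91 = 177
carton 3: 177 + 91 = 268
carton 4: 268 + 91 = 359
carton 5: 359 + 91 = 450
carton 6: 450 + 91 = 541
carton 7: 541 + 91 = 632
carton 8: 632 + 91 = 723
carton 9: 723 + 91 = 814
carton 10: 814 + 91 = 905
carton 11: 905 + 91 = 996
carton 12: 996 + 91 = 1087
carton 13: 1087 + 91 = 1178
carton 14: 1178 + 91 = 1269
carton 15: 1269 + 91 = 1360
carton 16: 1360 + 91 = 1451
carton 17: 1451 + 91 = 1542
carton 18: 1542 + 91 = 1633
carton 19: 1633 + 91 = 1724
carton 20: 1724 + 91 = 1815
carton 21: 1815 + 91 = 1906
carton 22: 1906 + 91 = 1997

86, 177, 268, 359, 450, 541, 632, 723, 814, 905, 996, 1087, 1178, 1269, 1360, 1451, 1542, 1633, 1724, 1815, 1906, 1997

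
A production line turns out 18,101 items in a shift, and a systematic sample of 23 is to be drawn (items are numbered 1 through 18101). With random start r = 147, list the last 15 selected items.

k = N/n = 18101/23 = 787
9th selection = 147 + 8×787 = 6443
10th: 6443 + 787 = 7230
11th: 7230 + 787 = 8017
12th: 8017 + 787 = 8804
13th: 8804 + 787 = 9591
14th: 9591 + 787 = 10378
15th: 10378 + 787 = 11165
16th: 11165 + 787 = 11952
17th: 11952 + 787 = 12739
18th: 12739 + 787 = 13526
19th: 13526 + 787 = 14313
20th: 14313 + 787 = 15100
21st: 15100 + 787 = 15887
22nd: 15887 + 787 = 16674
23rd: 16674 + 787 = 17461

6443, 7230, 8017, 8804, 9591, 10378, 11165, 11952, 12739, 13526, 14313, 15100, 15887, 16674, 17461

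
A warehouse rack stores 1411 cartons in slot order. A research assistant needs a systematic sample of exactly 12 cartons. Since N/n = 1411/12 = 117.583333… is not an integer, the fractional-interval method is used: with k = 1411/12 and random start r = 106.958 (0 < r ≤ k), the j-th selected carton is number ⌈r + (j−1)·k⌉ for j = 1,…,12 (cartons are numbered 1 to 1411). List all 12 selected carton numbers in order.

107, 225, 343, 460, 578, 695, 813, 931, 1048, 1166, 1283, 1401

j=1: r + 0k = 106.958 → ⌈·⌉ = 107
j=2: r + 1k = 224.541333… → ⌈·⌉ = 225
j=3: r + 2k = 342.124666… → ⌈·⌉ = 343
j=4: r + 3k = 459.708 → ⌈·⌉ = 460
j=5: r + 4k = 577.291333… → ⌈·⌉ = 578
j=6: r + 5k = 694.874666… → ⌈·⌉ = 695
j=7: r + 6k = 812.458 → ⌈·⌉ = 813
j=8: r + 7k = 930.041333… → ⌈·⌉ = 931
j=9: r + 8k = 1047.624666… → ⌈·⌉ = 1048
j=10: r + 9k = 1165.208 → ⌈·⌉ = 1166
j=11: r + 10k = 1282.791333… → ⌈·⌉ = 1283
j=12: r + 11k = 1400.374666… → ⌈·⌉ = 1401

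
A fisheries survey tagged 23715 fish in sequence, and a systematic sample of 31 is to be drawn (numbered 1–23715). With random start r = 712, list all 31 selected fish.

k = N/n = 23715/31 = 765
fish 1: 712
fish 2: 712 + 765 = 1477
fish 3: 1477 + 765 = 2242
fish 4: 2242 + 765 = 3007
fish 5: 3007 + 765 = 3772
fish 6: 3772 + 765 = 4537
fish 7: 4537 + 765 = 5302
fish 8: 5302 + 765 = 6067
fish 9: 6067 + 765 = 6832
fish 10: 6832 + 765 = 7597
fish 11: 7597 + 765 = 8362
fish 12: 8362 + 765 = 9127
fish 13: 9127 + 765 = 9892
fish 14: 9892 + 765 = 10657
fish 15: 10657 + 765 = 11422
fish 16: 11422 + 765 = 12187
fish 17: 12187 + 765 = 12952
fish 18: 12952 + 765 = 13717
fish 19: 13717 + 765 = 14482
fish 20: 14482 + 765 = 15247
fish 21: 15247 + 765 = 16012
fish 22: 16012 + 765 = 16777
fish 23: 16777 + 765 = 17542
fish 24: 17542 + 765 = 18307
fish 25: 18307 + 765 = 19072
fish 26: 19072 + 765 = 19837
fish 27: 19837 + 765 = 20602
fish 28: 20602 + 765 = 21367
fish 29: 21367 + 765 = 22132
fish 30: 22132 + 765 = 22897
fish 31: 22897 + 765 = 23662

712, 1477, 2242, 3007, 3772, 4537, 5302, 6067, 6832, 7597, 8362, 9127, 9892, 10657, 11422, 12187, 12952, 13717, 14482, 15247, 16012, 16777, 17542, 18307, 19072, 19837, 20602, 21367, 22132, 22897, 23662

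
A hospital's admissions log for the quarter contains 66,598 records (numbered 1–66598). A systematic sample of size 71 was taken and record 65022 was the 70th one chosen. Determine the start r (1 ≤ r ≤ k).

k = 66598/71 = 938
r = 65022 − (70−1)×938 = 65022 − 64722 = 300

300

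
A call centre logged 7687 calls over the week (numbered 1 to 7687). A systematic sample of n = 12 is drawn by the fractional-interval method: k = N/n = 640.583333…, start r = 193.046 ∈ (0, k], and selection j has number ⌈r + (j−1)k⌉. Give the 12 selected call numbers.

j=1: r + 0k = 193.046 → ⌈·⌉ = 194
j=2: r + 1k = 833.629333… → ⌈·⌉ = 834
j=3: r + 2k = 1474.212666… → ⌈·⌉ = 1475
j=4: r + 3k = 2114.796 → ⌈·⌉ = 2115
j=5: r + 4k = 2755.379333… → ⌈·⌉ = 2756
j=6: r + 5k = 3395.962666… → ⌈·⌉ = 3396
j=7: r + 6k = 4036.546 → ⌈·⌉ = 4037
j=8: r + 7k = 4677.129333… → ⌈·⌉ = 4678
j=9: r + 8k = 5317.712666… → ⌈·⌉ = 5318
j=10: r + 9k = 5958.296 → ⌈·⌉ = 5959
j=11: r + 10k = 6598.879333… → ⌈·⌉ = 6599
j=12: r + 11k = 7239.462666… → ⌈·⌉ = 7240

194, 834, 1475, 2115, 2756, 3396, 4037, 4678, 5318, 5959, 6599, 7240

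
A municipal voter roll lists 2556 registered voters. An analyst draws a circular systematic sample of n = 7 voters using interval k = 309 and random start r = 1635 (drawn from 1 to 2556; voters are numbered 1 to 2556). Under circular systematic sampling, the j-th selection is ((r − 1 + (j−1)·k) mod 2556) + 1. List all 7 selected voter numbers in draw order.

1635, 1944, 2253, 6, 315, 624, 933

Selection 1: 1635
Selection 2: 1635 + 309 = 1944
Selection 3: 1944 + 309 = 2253
Selection 4: 2253 + 309 = 2562 → 2562 − 2556 = 6
Selection 5: 6 + 309 = 315
Selection 6: 315 + 309 = 624
Selection 7: 624 + 309 = 933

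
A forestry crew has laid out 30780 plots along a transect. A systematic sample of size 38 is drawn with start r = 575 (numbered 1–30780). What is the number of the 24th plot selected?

k = 30780/38 = 810
24th selection = r + (24−1)·k = 575 + 23×810 = 575 + 18630 = 19205

19205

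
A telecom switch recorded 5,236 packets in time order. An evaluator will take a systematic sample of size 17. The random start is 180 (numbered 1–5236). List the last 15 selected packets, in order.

796, 1104, 1412, 1720, 2028, 2336, 2644, 2952, 3260, 3568, 3876, 4184, 4492, 4800, 5108

k = N/n = 5236/17 = 308
3rd selection = 180 + 2×308 = 796
4th: 796 + 308 = 1104
5th: 1104 + 308 = 1412
6th: 1412 + 308 = 1720
7th: 1720 + 308 = 2028
8th: 2028 + 308 = 2336
9th: 2336 + 308 = 2644
10th: 2644 + 308 = 2952
11th: 2952 + 308 = 3260
12th: 3260 + 308 = 3568
13th: 3568 + 308 = 3876
14th: 3876 + 308 = 4184
15th: 4184 + 308 = 4492
16th: 4492 + 308 = 4800
17th: 4800 + 308 = 5108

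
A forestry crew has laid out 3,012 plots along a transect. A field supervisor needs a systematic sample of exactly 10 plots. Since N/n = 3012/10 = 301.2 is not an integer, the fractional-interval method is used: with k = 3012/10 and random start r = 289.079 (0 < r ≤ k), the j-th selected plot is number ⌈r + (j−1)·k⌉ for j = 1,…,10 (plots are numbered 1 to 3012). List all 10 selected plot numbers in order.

290, 591, 892, 1193, 1494, 1796, 2097, 2398, 2699, 3000

j=1: r + 0k = 289.079 → ⌈·⌉ = 290
j=2: r + 1k = 590.279 → ⌈·⌉ = 591
j=3: r + 2k = 891.479 → ⌈·⌉ = 892
j=4: r + 3k = 1192.679 → ⌈·⌉ = 1193
j=5: r + 4k = 1493.879 → ⌈·⌉ = 1494
j=6: r + 5k = 1795.079 → ⌈·⌉ = 1796
j=7: r + 6k = 2096.279 → ⌈·⌉ = 2097
j=8: r + 7k = 2397.479 → ⌈·⌉ = 2398
j=9: r + 8k = 2698.679 → ⌈·⌉ = 2699
j=10: r + 9k = 2999.879 → ⌈·⌉ = 3000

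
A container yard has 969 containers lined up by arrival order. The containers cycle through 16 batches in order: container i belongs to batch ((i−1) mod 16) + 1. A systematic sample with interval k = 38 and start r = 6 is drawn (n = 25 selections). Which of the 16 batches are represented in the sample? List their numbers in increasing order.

2, 4, 6, 8, 10, 12, 14, 16

Consecutive selections differ by k = 38, so their batch numbers differ by 38 mod 16 = 6.
gcd(38, 16) = 2, so the sample visits 16/2 = 8 distinct residues mod 16.
Start 6 is batch 6; the batches hit are 2, 4, 6, 8, 10, 12, 14, 16.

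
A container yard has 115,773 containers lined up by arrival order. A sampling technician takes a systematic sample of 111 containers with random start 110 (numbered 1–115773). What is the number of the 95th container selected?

98152

k = 115773/111 = 1043
95th selection = r + (95−1)·k = 110 + 94×1043 = 110 + 98042 = 98152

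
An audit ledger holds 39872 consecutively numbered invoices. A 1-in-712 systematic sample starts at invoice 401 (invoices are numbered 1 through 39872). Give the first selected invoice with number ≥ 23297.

23897

k = 712
Steps past start: ⌈(23297 − 401)/712⌉ = ⌈22896/712⌉ = 33
Selected invoice: 401 + 33×712 = 23897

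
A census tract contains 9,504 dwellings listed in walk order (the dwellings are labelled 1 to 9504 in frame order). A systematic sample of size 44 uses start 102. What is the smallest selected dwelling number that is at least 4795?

4854

k = 9504/44 = 216
Steps past start: ⌈(4795 − 102)/216⌉ = ⌈4693/216⌉ = 22
Selected dwelling: 102 + 22×216 = 4854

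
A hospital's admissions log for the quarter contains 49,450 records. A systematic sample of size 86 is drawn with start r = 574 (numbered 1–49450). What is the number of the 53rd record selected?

k = 49450/86 = 575
53rd selection = r + (53−1)·k = 574 + 52×575 = 574 + 29900 = 30474

30474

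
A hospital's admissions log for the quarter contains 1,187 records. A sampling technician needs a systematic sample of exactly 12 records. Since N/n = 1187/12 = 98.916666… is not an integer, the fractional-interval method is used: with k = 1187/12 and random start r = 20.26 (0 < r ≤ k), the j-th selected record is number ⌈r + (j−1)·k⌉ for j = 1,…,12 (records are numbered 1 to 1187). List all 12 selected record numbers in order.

21, 120, 219, 318, 416, 515, 614, 713, 812, 911, 1010, 1109

j=1: r + 0k = 20.26 → ⌈·⌉ = 21
j=2: r + 1k = 119.176666… → ⌈·⌉ = 120
j=3: r + 2k = 218.093333… → ⌈·⌉ = 219
j=4: r + 3k = 317.01 → ⌈·⌉ = 318
j=5: r + 4k = 415.926666… → ⌈·⌉ = 416
j=6: r + 5k = 514.843333… → ⌈·⌉ = 515
j=7: r + 6k = 613.76 → ⌈·⌉ = 614
j=8: r + 7k = 712.676666… → ⌈·⌉ = 713
j=9: r + 8k = 811.593333… → ⌈·⌉ = 812
j=10: r + 9k = 910.51 → ⌈·⌉ = 911
j=11: r + 10k = 1009.426666… → ⌈·⌉ = 1010
j=12: r + 11k = 1108.343333… → ⌈·⌉ = 1109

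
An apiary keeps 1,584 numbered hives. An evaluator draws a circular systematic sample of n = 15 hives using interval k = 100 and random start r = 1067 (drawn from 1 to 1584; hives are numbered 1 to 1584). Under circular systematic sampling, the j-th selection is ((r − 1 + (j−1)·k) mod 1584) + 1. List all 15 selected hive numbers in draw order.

1067, 1167, 1267, 1367, 1467, 1567, 83, 183, 283, 383, 483, 583, 683, 783, 883

Selection 1: 1067
Selection 2: 1067 + 100 = 1167
Selection 3: 1167 + 100 = 1267
Selection 4: 1267 + 100 = 1367
Selection 5: 1367 + 100 = 1467
Selection 6: 1467 + 100 = 1567
Selection 7: 1567 + 100 = 1667 → 1667 − 1584 = 83
Selection 8: 83 + 100 = 183
Selection 9: 183 + 100 = 283
Selection 10: 283 + 100 = 383
Selection 11: 383 + 100 = 483
Selection 12: 483 + 100 = 583
Selection 13: 583 + 100 = 683
Selection 14: 683 + 100 = 783
Selection 15: 783 + 100 = 883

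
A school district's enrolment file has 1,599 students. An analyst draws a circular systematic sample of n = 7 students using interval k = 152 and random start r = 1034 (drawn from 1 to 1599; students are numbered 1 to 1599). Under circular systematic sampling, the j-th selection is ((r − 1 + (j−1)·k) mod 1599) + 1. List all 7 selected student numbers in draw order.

Selection 1: 1034
Selection 2: 1034 + 152 = 1186
Selection 3: 1186 + 152 = 1338
Selection 4: 1338 + 152 = 1490
Selection 5: 1490 + 152 = 1642 → 1642 − 1599 = 43
Selection 6: 43 + 152 = 195
Selection 7: 195 + 152 = 347

1034, 1186, 1338, 1490, 43, 195, 347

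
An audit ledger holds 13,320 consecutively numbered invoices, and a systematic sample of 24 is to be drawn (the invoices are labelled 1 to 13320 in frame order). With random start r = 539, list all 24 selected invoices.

539, 1094, 1649, 2204, 2759, 3314, 3869, 4424, 4979, 5534, 6089, 6644, 7199, 7754, 8309, 8864, 9419, 9974, 10529, 11084, 11639, 12194, 12749, 13304

k = N/n = 13320/24 = 555
invoice 1: 539
invoice 2: 539 + 555 = 1094
invoice 3: 1094 + 555 = 1649
invoice 4: 1649 + 555 = 2204
invoice 5: 2204 + 555 = 2759
invoice 6: 2759 + 555 = 3314
invoice 7: 3314 + 555 = 3869
invoice 8: 3869 + 555 = 4424
invoice 9: 4424 + 555 = 4979
invoice 10: 4979 + 555 = 5534
invoice 11: 5534 + 555 = 6089
invoice 12: 6089 + 555 = 6644
invoice 13: 6644 + 555 = 7199
invoice 14: 7199 + 555 = 7754
invoice 15: 7754 + 555 = 8309
invoice 16: 8309 + 555 = 8864
invoice 17: 8864 + 555 = 9419
invoice 18: 9419 + 555 = 9974
invoice 19: 9974 + 555 = 10529
invoice 20: 10529 + 555 = 11084
invoice 21: 11084 + 555 = 11639
invoice 22: 11639 + 555 = 12194
invoice 23: 12194 + 555 = 12749
invoice 24: 12749 + 555 = 13304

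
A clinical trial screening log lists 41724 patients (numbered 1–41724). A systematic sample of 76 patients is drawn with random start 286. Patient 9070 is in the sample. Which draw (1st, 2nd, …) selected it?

17

k = 41724/76 = 549
position = (9070 − 286)/549 + 1 = 8784/549 + 1 = 16 + 1 = 17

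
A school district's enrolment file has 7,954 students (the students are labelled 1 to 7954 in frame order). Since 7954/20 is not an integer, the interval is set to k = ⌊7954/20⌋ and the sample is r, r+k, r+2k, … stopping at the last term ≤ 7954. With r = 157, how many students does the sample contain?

k = ⌊7954/20⌋ = 397
Achieved size = ⌊(7954 − 157)/397⌋ + 1 = ⌊7797/397⌋ + 1 = 19 + 1 = 20
(last selection: 157 + 19×397 = 7700 ≤ 7954; next would be 8097 > 7954)

20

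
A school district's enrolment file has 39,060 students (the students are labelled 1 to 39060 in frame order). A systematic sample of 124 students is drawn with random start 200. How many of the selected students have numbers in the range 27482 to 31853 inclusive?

k = 39060/124 = 315
First selection ≥ 27482: 200 + ⌈(27482−200)/315⌉·315 = 200 + 87×315 = 27605
Last selection ≤ 31853: 200 + ⌊(31853−200)/315⌋·315 = 200 + 100×315 = 31700
Count = 100 − 87 + 1 = 14

14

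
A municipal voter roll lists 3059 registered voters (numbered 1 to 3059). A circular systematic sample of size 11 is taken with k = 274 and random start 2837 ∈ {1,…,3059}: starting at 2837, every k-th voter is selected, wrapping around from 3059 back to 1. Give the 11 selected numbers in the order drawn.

Selection 1: 2837
Selection 2: 2837 + 274 = 3111 → 3111 − 3059 = 52
Selection 3: 52 + 274 = 326
Selection 4: 326 + 274 = 600
Selection 5: 600 + 274 = 874
Selection 6: 874 + 274 = 1148
Selection 7: 1148 + 274 = 1422
Selection 8: 1422 + 274 = 1696
Selection 9: 1696 + 274 = 1970
Selection 10: 1970 + 274 = 2244
Selection 11: 2244 + 274 = 2518

2837, 52, 326, 600, 874, 1148, 1422, 1696, 1970, 2244, 2518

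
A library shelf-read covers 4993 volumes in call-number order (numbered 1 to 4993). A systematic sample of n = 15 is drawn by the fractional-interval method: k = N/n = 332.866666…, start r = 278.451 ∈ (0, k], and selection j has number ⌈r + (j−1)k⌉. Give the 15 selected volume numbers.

279, 612, 945, 1278, 1610, 1943, 2276, 2609, 2942, 3275, 3608, 3940, 4273, 4606, 4939

j=1: r + 0k = 278.451 → ⌈·⌉ = 279
j=2: r + 1k = 611.317666… → ⌈·⌉ = 612
j=3: r + 2k = 944.184333… → ⌈·⌉ = 945
j=4: r + 3k = 1277.051 → ⌈·⌉ = 1278
j=5: r + 4k = 1609.917666… → ⌈·⌉ = 1610
j=6: r + 5k = 1942.784333… → ⌈·⌉ = 1943
j=7: r + 6k = 2275.651 → ⌈·⌉ = 2276
j=8: r + 7k = 2608.517666… → ⌈·⌉ = 2609
j=9: r + 8k = 2941.384333… → ⌈·⌉ = 2942
j=10: r + 9k = 3274.251 → ⌈·⌉ = 3275
j=11: r + 10k = 3607.117666… → ⌈·⌉ = 3608
j=12: r + 11k = 3939.984333… → ⌈·⌉ = 3940
j=13: r + 12k = 4272.851 → ⌈·⌉ = 4273
j=14: r + 13k = 4605.717666… → ⌈·⌉ = 4606
j=15: r + 14k = 4938.584333… → ⌈·⌉ = 4939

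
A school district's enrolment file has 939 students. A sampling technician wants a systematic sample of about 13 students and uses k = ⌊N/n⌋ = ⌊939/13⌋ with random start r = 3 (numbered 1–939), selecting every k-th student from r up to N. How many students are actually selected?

k = ⌊939/13⌋ = 72
Achieved size = ⌊(939 − 3)/72⌋ + 1 = ⌊936/72⌋ + 1 = 13 + 1 = 14
(last selection: 3 + 13×72 = 939 ≤ 939; next would be 1011 > 939)

14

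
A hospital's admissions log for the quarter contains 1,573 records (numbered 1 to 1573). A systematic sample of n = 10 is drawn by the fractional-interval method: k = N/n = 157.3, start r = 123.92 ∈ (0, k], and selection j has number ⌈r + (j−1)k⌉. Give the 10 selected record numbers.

124, 282, 439, 596, 754, 911, 1068, 1226, 1383, 1540

j=1: r + 0k = 123.92 → ⌈·⌉ = 124
j=2: r + 1k = 281.22 → ⌈·⌉ = 282
j=3: r + 2k = 438.52 → ⌈·⌉ = 439
j=4: r + 3k = 595.82 → ⌈·⌉ = 596
j=5: r + 4k = 753.12 → ⌈·⌉ = 754
j=6: r + 5k = 910.42 → ⌈·⌉ = 911
j=7: r + 6k = 1067.72 → ⌈·⌉ = 1068
j=8: r + 7k = 1225.02 → ⌈·⌉ = 1226
j=9: r + 8k = 1382.32 → ⌈·⌉ = 1383
j=10: r + 9k = 1539.62 → ⌈·⌉ = 1540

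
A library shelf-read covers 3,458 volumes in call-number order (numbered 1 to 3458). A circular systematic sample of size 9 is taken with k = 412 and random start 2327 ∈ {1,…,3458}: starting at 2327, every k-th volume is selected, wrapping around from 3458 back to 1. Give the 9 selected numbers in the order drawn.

Selection 1: 2327
Selection 2: 2327 + 412 = 2739
Selection 3: 2739 + 412 = 3151
Selection 4: 3151 + 412 = 3563 → 3563 − 3458 = 105
Selection 5: 105 + 412 = 517
Selection 6: 517 + 412 = 929
Selection 7: 929 + 412 = 1341
Selection 8: 1341 + 412 = 1753
Selection 9: 1753 + 412 = 2165

2327, 2739, 3151, 105, 517, 929, 1341, 1753, 2165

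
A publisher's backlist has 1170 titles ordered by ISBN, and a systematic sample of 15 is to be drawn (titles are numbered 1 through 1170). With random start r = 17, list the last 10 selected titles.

k = N/n = 1170/15 = 78
6th selection = 17 + 5×78 = 407
7th: 407 + 78 = 485
8th: 485 + 78 = 563
9th: 563 + 78 = 641
10th: 641 + 78 = 719
11th: 719 + 78 = 797
12th: 797 + 78 = 875
13th: 875 + 78 = 953
14th: 953 + 78 = 1031
15th: 1031 + 78 = 1109

407, 485, 563, 641, 719, 797, 875, 953, 1031, 1109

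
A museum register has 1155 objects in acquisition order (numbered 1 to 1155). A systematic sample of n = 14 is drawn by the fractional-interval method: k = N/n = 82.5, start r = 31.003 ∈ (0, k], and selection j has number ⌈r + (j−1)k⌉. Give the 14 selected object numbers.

32, 114, 197, 279, 362, 444, 527, 609, 692, 774, 857, 939, 1022, 1104

j=1: r + 0k = 31.003 → ⌈·⌉ = 32
j=2: r + 1k = 113.503 → ⌈·⌉ = 114
j=3: r + 2k = 196.003 → ⌈·⌉ = 197
j=4: r + 3k = 278.503 → ⌈·⌉ = 279
j=5: r + 4k = 361.003 → ⌈·⌉ = 362
j=6: r + 5k = 443.503 → ⌈·⌉ = 444
j=7: r + 6k = 526.003 → ⌈·⌉ = 527
j=8: r + 7k = 608.503 → ⌈·⌉ = 609
j=9: r + 8k = 691.003 → ⌈·⌉ = 692
j=10: r + 9k = 773.503 → ⌈·⌉ = 774
j=11: r + 10k = 856.003 → ⌈·⌉ = 857
j=12: r + 11k = 938.503 → ⌈·⌉ = 939
j=13: r + 12k = 1021.003 → ⌈·⌉ = 1022
j=14: r + 13k = 1103.503 → ⌈·⌉ = 1104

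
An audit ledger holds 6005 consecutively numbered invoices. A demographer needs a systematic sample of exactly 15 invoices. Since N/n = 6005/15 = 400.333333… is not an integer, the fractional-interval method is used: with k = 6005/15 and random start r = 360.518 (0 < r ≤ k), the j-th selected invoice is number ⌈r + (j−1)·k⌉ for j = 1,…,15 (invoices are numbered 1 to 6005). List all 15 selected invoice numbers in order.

361, 761, 1162, 1562, 1962, 2363, 2763, 3163, 3564, 3964, 4364, 4765, 5165, 5565, 5966

j=1: r + 0k = 360.518 → ⌈·⌉ = 361
j=2: r + 1k = 760.851333… → ⌈·⌉ = 761
j=3: r + 2k = 1161.184666… → ⌈·⌉ = 1162
j=4: r + 3k = 1561.518 → ⌈·⌉ = 1562
j=5: r + 4k = 1961.851333… → ⌈·⌉ = 1962
j=6: r + 5k = 2362.184666… → ⌈·⌉ = 2363
j=7: r + 6k = 2762.518 → ⌈·⌉ = 2763
j=8: r + 7k = 3162.851333… → ⌈·⌉ = 3163
j=9: r + 8k = 3563.184666… → ⌈·⌉ = 3564
j=10: r + 9k = 3963.518 → ⌈·⌉ = 3964
j=11: r + 10k = 4363.851333… → ⌈·⌉ = 4364
j=12: r + 11k = 4764.184666… → ⌈·⌉ = 4765
j=13: r + 12k = 5164.518 → ⌈·⌉ = 5165
j=14: r + 13k = 5564.851333… → ⌈·⌉ = 5565
j=15: r + 14k = 5965.184666… → ⌈·⌉ = 5966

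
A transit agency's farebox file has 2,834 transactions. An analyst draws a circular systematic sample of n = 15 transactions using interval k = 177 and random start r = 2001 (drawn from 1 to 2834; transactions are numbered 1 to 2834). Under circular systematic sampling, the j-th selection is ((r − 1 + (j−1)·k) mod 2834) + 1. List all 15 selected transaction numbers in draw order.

Selection 1: 2001
Selection 2: 2001 + 177 = 2178
Selection 3: 2178 + 177 = 2355
Selection 4: 2355 + 177 = 2532
Selection 5: 2532 + 177 = 2709
Selection 6: 2709 + 177 = 2886 → 2886 − 2834 = 52
Selection 7: 52 + 177 = 229
Selection 8: 229 + 177 = 406
Selection 9: 406 + 177 = 583
Selection 10: 583 + 177 = 760
Selection 11: 760 + 177 = 937
Selection 12: 937 + 177 = 1114
Selection 13: 1114 + 177 = 1291
Selection 14: 1291 + 177 = 1468
Selection 15: 1468 + 177 = 1645

2001, 2178, 2355, 2532, 2709, 52, 229, 406, 583, 760, 937, 1114, 1291, 1468, 1645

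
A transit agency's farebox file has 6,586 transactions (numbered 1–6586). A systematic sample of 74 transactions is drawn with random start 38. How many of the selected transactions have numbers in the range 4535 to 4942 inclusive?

k = 6586/74 = 89
First selection ≥ 4535: 38 + ⌈(4535−38)/89⌉·89 = 38 + 51×89 = 4577
Last selection ≤ 4942: 38 + ⌊(4942−38)/89⌋·89 = 38 + 55×89 = 4933
Count = 55 − 51 + 1 = 5

5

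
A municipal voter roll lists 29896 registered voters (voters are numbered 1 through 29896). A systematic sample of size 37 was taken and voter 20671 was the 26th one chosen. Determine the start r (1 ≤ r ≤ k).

k = 29896/37 = 808
r = 20671 − (26−1)×808 = 20671 − 20200 = 471

471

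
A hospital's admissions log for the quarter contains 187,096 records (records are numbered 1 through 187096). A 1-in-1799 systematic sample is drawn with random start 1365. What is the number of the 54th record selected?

k = 1799
54th selection = r + (54−1)·k = 1365 + 53×1799 = 1365 + 95347 = 96712

96712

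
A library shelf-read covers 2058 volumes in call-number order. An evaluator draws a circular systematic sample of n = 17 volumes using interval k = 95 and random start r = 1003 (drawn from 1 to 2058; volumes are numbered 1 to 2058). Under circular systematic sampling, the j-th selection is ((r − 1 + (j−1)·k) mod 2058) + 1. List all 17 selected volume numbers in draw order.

1003, 1098, 1193, 1288, 1383, 1478, 1573, 1668, 1763, 1858, 1953, 2048, 85, 180, 275, 370, 465

Selection 1: 1003
Selection 2: 1003 + 95 = 1098
Selection 3: 1098 + 95 = 1193
Selection 4: 1193 + 95 = 1288
Selection 5: 1288 + 95 = 1383
Selection 6: 1383 + 95 = 1478
Selection 7: 1478 + 95 = 1573
Selection 8: 1573 + 95 = 1668
Selection 9: 1668 + 95 = 1763
Selection 10: 1763 + 95 = 1858
Selection 11: 1858 + 95 = 1953
Selection 12: 1953 + 95 = 2048
Selection 13: 2048 + 95 = 2143 → 2143 − 2058 = 85
Selection 14: 85 + 95 = 180
Selection 15: 180 + 95 = 275
Selection 16: 275 + 95 = 370
Selection 17: 370 + 95 = 465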